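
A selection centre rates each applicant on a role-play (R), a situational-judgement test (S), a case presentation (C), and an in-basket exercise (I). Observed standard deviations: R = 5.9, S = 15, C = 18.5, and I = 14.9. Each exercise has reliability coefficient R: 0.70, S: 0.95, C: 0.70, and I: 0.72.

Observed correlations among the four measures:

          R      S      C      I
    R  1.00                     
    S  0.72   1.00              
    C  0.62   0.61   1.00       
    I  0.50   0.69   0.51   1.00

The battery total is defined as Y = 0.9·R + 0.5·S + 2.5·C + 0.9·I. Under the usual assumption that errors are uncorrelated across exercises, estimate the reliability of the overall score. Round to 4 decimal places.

0.8255

Var(Y) = 0.9²·5.9² + 0.5²·15² + 2.5²·18.5² + 0.9²·14.9² + 2·[0.45·5.9·15·0.72 + 2.25·5.9·18.5·0.62 + 0.81·5.9·14.9·0.50 + 1.25·15·18.5·0.61 + 0.45·15·14.9·0.69 + 2.25·18.5·14.9·0.51] = 2403.34 + 1627.68 = 4031.02.
Because errors are independent across components, Cov(Tᵢ,Tⱼ) = Cov(Xᵢ,Xⱼ); the off-diagonal part of the true-score variance is the same as above.
True-score variance = [0.9²·5.9²·0.70 + 0.5²·15²·0.95 + 2.5²·18.5²·0.70 + 0.9²·14.9²·0.72] + 1627.68 = 1699.99 + 1627.68 = 3327.68.
Reliability = 3327.68 / 4031.02 = 0.8255.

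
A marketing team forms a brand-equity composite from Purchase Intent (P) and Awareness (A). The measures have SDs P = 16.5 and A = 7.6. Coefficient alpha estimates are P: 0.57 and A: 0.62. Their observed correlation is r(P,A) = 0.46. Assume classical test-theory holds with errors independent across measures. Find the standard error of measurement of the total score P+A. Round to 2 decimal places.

Var(total) = 330.01 + 115.368 = 445.378.
True-score variance = 190.994 + 115.368 = 306.362, so reliability = 0.6879.
Error variance = 445.378 − 306.362 = 139.016; SEM = √139.016 = 11.79.

11.79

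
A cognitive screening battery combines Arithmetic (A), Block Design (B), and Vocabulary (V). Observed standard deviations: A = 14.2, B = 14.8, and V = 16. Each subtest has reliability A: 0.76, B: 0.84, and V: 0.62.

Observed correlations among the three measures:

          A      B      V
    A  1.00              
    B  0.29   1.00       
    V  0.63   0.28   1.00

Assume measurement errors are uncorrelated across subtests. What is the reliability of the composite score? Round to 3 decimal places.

Var(A+B+V) = 14.2² + 14.8² + 16² + 2·[14.2·14.8·0.29 + 14.2·16·0.63 + 14.8·16·0.28] = 676.68 + 540.773 = 1217.45.
Under uncorrelated errors the observed covariances equal the true-score covariances, so only the own-variance terms attenuate.
True-score variance = [14.2²·0.76 + 14.8²·0.84 + 16²·0.62] + 540.773 = 495.96 + 540.773 = 1036.73.
Reliability = 1036.73 / 1217.45 = 0.852.

0.852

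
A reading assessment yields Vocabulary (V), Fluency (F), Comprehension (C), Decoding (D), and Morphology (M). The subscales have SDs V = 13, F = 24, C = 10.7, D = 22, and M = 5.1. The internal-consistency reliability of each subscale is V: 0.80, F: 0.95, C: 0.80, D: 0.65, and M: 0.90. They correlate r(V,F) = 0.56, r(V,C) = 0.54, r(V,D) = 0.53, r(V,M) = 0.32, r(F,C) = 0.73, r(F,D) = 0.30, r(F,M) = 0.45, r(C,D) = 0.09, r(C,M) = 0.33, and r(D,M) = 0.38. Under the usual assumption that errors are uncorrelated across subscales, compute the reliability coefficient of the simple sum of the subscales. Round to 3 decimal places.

Var(V+F+C+D+M) = 13² + 24² + 10.7² + 22² + 5.1² + 2·[13·24·0.56 + 13·10.7·0.54 + 13·22·0.53 + 13·5.1·0.32 + 24·10.7·0.73 + 24·22·0.30 + 24·5.1·0.45 + 10.7·22·0.09 + 10.7·5.1·0.33 + 22·5.1·0.38] = 1369.5 + 1810.81 = 3180.31.
With uncorrelated errors the cross-covariances are all true-score covariance, so they carry over unchanged; only the diagonal terms shrink to ρᵢσᵢ².
True-score variance = [13²·0.80 + 24²·0.95 + 10.7²·0.80 + 22²·0.65 + 5.1²·0.90] + 1810.81 = 1112 + 1810.81 = 2922.81.
Reliability = 2922.81 / 3180.31 = 0.919.

0.919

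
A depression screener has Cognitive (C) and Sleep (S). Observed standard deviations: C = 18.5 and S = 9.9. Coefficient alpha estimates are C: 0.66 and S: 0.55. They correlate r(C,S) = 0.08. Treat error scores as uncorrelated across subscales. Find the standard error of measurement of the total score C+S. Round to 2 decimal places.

Var(total) = 440.26 + 29.304 = 469.564.
True-score variance = 279.791 + 29.304 = 309.095, so reliability = 0.6583.
Error variance = 469.564 − 309.095 = 160.469; SEM = √160.469 = 12.67.

12.67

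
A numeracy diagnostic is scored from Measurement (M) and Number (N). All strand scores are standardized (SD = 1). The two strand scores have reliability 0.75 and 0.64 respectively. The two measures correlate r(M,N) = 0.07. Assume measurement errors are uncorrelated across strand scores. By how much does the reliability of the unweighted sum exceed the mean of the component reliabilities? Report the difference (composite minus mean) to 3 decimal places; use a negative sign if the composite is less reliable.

0.020

Var(sum) = 2 + 0.14 = 2.14; true-score variance = 1.39 + 0.14 = 1.53; composite reliability = 0.7150.
Mean component reliability = 0.6950.
Difference = 0.7150 − 0.6950 = 0.020.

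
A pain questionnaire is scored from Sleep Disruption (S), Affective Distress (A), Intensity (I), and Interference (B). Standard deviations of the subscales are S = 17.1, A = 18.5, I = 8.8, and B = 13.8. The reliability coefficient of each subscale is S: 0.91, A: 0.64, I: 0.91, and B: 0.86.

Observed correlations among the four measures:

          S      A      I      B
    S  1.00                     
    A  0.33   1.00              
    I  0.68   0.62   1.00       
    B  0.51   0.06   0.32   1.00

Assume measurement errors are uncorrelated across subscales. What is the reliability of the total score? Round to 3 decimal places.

0.902

Var(S+A+I+B) = 17.1² + 18.5² + 8.8² + 13.8² + 2·[17.1·18.5·0.33 + 17.1·8.8·0.68 + 17.1·13.8·0.51 + 18.5·8.8·0.62 + 18.5·13.8·0.06 + 8.8·13.8·0.32] = 902.54 + 964.373 = 1866.91.
Because errors are independent across components, Cov(Tᵢ,Tⱼ) = Cov(Xᵢ,Xⱼ); the off-diagonal part of the true-score variance is the same as above.
True-score variance = [17.1²·0.91 + 18.5²·0.64 + 8.8²·0.91 + 13.8²·0.86] + 964.373 = 719.382 + 964.373 = 1683.75.
Reliability = 1683.75 / 1866.91 = 0.902.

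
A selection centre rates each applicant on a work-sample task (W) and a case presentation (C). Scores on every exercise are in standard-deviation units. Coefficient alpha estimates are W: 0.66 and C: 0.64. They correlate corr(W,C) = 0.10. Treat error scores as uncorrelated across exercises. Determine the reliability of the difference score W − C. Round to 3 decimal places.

Var(W−C) = 1 + 1 − 2·0.10 = 2 − 0.2 = 1.8.
Under uncorrelated errors the observed covariances equal the true-score covariances, so only the own-variance terms attenuate.
True-score variance = [0.66 + 0.64] − 0.2 = 1.3 − 0.2 = 1.1.
Reliability = 1.1 / 1.8 = 0.611.

0.611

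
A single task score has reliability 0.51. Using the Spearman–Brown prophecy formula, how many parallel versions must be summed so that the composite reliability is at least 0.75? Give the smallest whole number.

k ≥ ρ*(1−ρ₁)/(ρ₁(1−ρ*)) = 0.75·0.49 / (0.51·0.25) = 2.882.
Smallest integer k = 3.

3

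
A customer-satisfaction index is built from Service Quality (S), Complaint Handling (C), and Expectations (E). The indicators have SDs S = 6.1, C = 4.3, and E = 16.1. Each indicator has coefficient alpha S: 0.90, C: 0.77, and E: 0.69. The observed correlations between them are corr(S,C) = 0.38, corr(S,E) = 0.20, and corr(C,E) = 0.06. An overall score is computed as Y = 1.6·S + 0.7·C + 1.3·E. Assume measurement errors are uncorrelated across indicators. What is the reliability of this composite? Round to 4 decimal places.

0.7746

Var(Y) = 1.6²·6.1² + 0.7²·4.3² + 1.3²·16.1² + 2·[1.12·6.1·4.3·0.38 + 2.08·6.1·16.1·0.20 + 0.91·4.3·16.1·0.06] = 542.383 + 111.598 = 653.98.
With uncorrelated errors the cross-covariances are all true-score covariance, so they carry over unchanged; only the diagonal terms shrink to ρᵢσᵢ².
True-score variance = [1.6²·6.1²·0.90 + 0.7²·4.3²·0.77 + 1.3²·16.1²·0.69] + 111.598 = 394.973 + 111.598 = 506.571.
Reliability = 506.571 / 653.98 = 0.7746.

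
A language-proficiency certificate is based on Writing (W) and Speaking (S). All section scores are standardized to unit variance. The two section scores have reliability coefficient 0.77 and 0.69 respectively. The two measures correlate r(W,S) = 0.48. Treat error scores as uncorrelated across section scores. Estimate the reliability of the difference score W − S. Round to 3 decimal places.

0.481

Var(W−S) = 1 + 1 − 2·0.48 = 2 − 0.96 = 1.04.
Because errors are independent across components, Cov(Tᵢ,Tⱼ) = Cov(Xᵢ,Xⱼ); the off-diagonal part of the true-score variance is the same as above.
True-score variance = [0.77 + 0.69] − 0.96 = 1.46 − 0.96 = 0.5.
Reliability = 0.5 / 1.04 = 0.481.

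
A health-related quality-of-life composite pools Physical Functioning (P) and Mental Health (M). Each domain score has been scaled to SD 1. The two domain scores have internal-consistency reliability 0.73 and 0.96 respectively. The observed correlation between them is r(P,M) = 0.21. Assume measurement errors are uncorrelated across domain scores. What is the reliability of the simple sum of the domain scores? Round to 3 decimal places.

Var(P+M) = 2 + 2·[0.21] = 2 + 0.42 = 2.42.
Because errors are independent across components, Cov(Tᵢ,Tⱼ) = Cov(Xᵢ,Xⱼ); the off-diagonal part of the true-score variance is the same as above.
True-score variance = [0.73 + 0.96] + 0.42 = 1.69 + 0.42 = 2.11.
Reliability = 2.11 / 2.42 = 0.872.

0.872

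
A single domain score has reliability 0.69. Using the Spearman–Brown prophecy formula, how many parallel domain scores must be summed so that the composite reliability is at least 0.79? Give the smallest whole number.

2

k ≥ ρ*(1−ρ₁)/(ρ₁(1−ρ*)) = 0.79·0.31 / (0.69·0.21) = 1.690.
Smallest integer k = 2.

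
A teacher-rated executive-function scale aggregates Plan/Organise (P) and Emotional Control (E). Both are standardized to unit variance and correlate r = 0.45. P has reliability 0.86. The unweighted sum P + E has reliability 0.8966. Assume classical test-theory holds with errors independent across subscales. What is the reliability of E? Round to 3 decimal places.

Var(P+E) = 2 + 2·0.45 = 2.900.
True-score variance = ρ_P + ρ_E + 2·0.45, so 0.8966 = (0.86 + ρ_E + 0.90) / 2.900.
ρ_E = 0.8966·2.900 − 0.86 − 0.90 = 0.840.

0.840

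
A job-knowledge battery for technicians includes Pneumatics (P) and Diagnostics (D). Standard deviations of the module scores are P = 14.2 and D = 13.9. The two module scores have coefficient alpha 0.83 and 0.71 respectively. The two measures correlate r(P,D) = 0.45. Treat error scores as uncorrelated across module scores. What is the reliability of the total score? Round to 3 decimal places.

0.842

Var(P+D) = 14.2² + 13.9² + 2·[14.2·13.9·0.45] = 394.85 + 177.642 = 572.492.
Because errors are independent across components, Cov(Tᵢ,Tⱼ) = Cov(Xᵢ,Xⱼ); the off-diagonal part of the true-score variance is the same as above.
True-score variance = [14.2²·0.83 + 13.9²·0.71] + 177.642 = 304.54 + 177.642 = 482.182.
Reliability = 482.182 / 572.492 = 0.842.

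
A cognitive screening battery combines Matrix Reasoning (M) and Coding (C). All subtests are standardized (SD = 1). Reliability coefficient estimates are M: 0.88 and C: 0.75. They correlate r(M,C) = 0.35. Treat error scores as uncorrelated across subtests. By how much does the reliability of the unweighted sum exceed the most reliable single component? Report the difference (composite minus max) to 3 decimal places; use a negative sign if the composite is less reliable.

-0.017

Var(sum) = 2 + 0.7 = 2.7; true-score variance = 1.63 + 0.7 = 2.33; composite reliability = 0.8630.
Max component reliability = 0.8800.
Difference = 0.8630 − 0.8800 = -0.017.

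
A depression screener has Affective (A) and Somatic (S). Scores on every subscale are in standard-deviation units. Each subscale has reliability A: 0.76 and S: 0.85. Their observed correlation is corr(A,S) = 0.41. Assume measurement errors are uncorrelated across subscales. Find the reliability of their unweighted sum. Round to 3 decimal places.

Var(A+S) = 2 + 2·[0.41] = 2 + 0.82 = 2.82.
With uncorrelated errors the cross-covariances are all true-score covariance, so they carry over unchanged; only the diagonal terms shrink to ρᵢσᵢ².
True-score variance = [0.76 + 0.85] + 0.82 = 1.61 + 0.82 = 2.43.
Reliability = 2.43 / 2.82 = 0.862.

0.862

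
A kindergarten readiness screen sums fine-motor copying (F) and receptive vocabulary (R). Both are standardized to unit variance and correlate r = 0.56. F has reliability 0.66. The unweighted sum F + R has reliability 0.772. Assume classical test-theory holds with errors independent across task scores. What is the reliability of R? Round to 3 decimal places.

Var(F+R) = 2 + 2·0.56 = 3.120.
True-score variance = ρ_F + ρ_R + 2·0.56, so 0.772 = (0.66 + ρ_R + 1.12) / 3.120.
ρ_R = 0.772·3.120 − 0.66 − 1.12 = 0.629.

0.629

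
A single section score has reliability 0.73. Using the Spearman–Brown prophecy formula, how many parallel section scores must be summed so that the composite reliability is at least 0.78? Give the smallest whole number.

2

k ≥ ρ*(1−ρ₁)/(ρ₁(1−ρ*)) = 0.78·0.27 / (0.73·0.22) = 1.311.
Smallest integer k = 2.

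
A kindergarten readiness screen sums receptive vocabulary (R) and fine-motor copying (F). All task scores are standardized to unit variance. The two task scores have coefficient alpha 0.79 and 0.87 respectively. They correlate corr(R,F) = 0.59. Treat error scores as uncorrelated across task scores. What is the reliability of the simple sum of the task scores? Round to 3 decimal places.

Var(R+F) = 2 + 2·[0.59] = 2 + 1.18 = 3.18.
Under uncorrelated errors the observed covariances equal the true-score covariances, so only the own-variance terms attenuate.
True-score variance = [0.79 + 0.87] + 1.18 = 1.66 + 1.18 = 2.84.
Reliability = 2.84 / 3.18 = 0.893.

0.893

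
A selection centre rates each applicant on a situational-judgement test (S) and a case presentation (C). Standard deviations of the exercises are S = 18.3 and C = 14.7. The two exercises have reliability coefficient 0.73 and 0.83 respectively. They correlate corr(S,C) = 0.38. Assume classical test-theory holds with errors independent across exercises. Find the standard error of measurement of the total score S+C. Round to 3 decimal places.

11.276

Var(total) = 550.98 + 204.448 = 755.428.
True-score variance = 423.824 + 204.448 = 628.272, so reliability = 0.8317.
Error variance = 755.428 − 628.272 = 127.156; SEM = √127.156 = 11.276.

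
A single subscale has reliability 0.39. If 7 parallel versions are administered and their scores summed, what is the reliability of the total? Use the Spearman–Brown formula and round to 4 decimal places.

ρ_k = kρ / (1 + (k−1)ρ) = 7·0.39 / (1 + 6·0.39) = 2.730 / 3.340 = 0.8174.

0.8174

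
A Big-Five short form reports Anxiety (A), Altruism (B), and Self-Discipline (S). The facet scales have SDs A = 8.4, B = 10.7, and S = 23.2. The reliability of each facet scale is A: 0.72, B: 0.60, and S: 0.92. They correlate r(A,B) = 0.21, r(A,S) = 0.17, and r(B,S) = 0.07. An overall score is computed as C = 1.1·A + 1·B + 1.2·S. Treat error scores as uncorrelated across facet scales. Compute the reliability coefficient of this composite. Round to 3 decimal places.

Var(C) = 1.1²·8.4² + 10.7² + 1.2²·23.2² + 2·[1.1·8.4·10.7·0.21 + 1.32·8.4·23.2·0.17 + 1.2·10.7·23.2·0.07] = 974.933 + 170.691 = 1145.62.
Under uncorrelated errors the observed covariances equal the true-score covariances, so only the own-variance terms attenuate.
True-score variance = [1.1²·8.4²·0.72 + 10.7²·0.60 + 1.2²·23.2²·0.92] + 170.691 = 843.226 + 170.691 = 1013.92.
Reliability = 1013.92 / 1145.62 = 0.885.

0.885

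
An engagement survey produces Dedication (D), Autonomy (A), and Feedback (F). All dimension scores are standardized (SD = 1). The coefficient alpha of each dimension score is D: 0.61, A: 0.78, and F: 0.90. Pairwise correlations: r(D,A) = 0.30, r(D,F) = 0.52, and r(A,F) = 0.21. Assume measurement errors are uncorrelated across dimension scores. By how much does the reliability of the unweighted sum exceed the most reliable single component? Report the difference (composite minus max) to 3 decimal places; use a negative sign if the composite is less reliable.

Var(sum) = 3 + 2.06 = 5.06; true-score variance = 2.29 + 2.06 = 4.35; composite reliability = 0.8597.
Max component reliability = 0.9000.
Difference = 0.8597 − 0.9000 = -0.040.

-0.040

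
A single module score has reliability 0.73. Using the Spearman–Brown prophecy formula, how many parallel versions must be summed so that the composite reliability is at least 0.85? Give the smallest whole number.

k ≥ ρ*(1−ρ₁)/(ρ₁(1−ρ*)) = 0.85·0.27 / (0.73·0.15) = 2.096.
Smallest integer k = 3.

3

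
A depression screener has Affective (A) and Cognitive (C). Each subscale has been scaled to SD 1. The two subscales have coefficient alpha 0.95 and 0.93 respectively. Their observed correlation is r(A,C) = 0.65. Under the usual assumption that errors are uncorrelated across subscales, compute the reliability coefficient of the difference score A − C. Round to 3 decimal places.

Var(A−C) = 1 + 1 − 2·0.65 = 2 − 1.3 = 0.7.
Because errors are independent across components, Cov(Tᵢ,Tⱼ) = Cov(Xᵢ,Xⱼ); the off-diagonal part of the true-score variance is the same as above.
True-score variance = [0.95 + 0.93] − 1.3 = 1.88 − 1.3 = 0.58.
Reliability = 0.58 / 0.7 = 0.829.

0.829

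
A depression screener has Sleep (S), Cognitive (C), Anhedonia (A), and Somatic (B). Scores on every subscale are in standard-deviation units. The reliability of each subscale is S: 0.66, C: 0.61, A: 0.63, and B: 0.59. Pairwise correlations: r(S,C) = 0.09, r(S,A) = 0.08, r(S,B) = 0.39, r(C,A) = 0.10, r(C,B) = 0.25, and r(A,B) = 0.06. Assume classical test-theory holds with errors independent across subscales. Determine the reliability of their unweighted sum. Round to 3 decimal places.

0.746

Var(S+C+A+B) = 4 + 2·[0.09 + 0.08 + 0.39 + 0.10 + 0.25 + 0.06] = 4 + 1.94 = 5.94.
Because errors are independent across components, Cov(Tᵢ,Tⱼ) = Cov(Xᵢ,Xⱼ); the off-diagonal part of the true-score variance is the same as above.
True-score variance = [0.66 + 0.61 + 0.63 + 0.59] + 1.94 = 2.49 + 1.94 = 4.43.
Reliability = 4.43 / 5.94 = 0.746.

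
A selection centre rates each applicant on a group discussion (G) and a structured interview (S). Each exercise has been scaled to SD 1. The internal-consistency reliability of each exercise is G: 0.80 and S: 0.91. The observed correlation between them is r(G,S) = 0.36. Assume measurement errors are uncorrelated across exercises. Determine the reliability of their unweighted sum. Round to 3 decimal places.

Var(G+S) = 2 + 2·[0.36] = 2 + 0.72 = 2.72.
Under uncorrelated errors the observed covariances equal the true-score covariances, so only the own-variance terms attenuate.
True-score variance = [0.80 + 0.91] + 0.72 = 1.71 + 0.72 = 2.43.
Reliability = 2.43 / 2.72 = 0.893.

0.893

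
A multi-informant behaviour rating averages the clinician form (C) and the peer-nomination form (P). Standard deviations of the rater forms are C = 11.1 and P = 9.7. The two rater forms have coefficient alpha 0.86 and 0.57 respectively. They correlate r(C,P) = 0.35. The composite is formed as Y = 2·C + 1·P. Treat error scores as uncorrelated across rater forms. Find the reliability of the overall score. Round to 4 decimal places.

Var(Y) = 2²·11.1² + 9.7² + 2·[2·11.1·9.7·0.35] = 586.93 + 150.738 = 737.668.
With uncorrelated errors the cross-covariances are all true-score covariance, so they carry over unchanged; only the diagonal terms shrink to ρᵢσᵢ².
True-score variance = [2²·11.1²·0.86 + 9.7²·0.57] + 150.738 = 477.474 + 150.738 = 628.212.
Reliability = 628.212 / 737.668 = 0.8516.

0.8516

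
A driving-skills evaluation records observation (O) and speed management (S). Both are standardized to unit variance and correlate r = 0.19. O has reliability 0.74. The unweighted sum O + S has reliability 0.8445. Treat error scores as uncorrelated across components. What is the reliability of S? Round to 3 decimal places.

Var(O+S) = 2 + 2·0.19 = 2.380.
True-score variance = ρ_O + ρ_S + 2·0.19, so 0.8445 = (0.74 + ρ_S + 0.38) / 2.380.
ρ_S = 0.8445·2.380 − 0.74 − 0.38 = 0.890.

0.890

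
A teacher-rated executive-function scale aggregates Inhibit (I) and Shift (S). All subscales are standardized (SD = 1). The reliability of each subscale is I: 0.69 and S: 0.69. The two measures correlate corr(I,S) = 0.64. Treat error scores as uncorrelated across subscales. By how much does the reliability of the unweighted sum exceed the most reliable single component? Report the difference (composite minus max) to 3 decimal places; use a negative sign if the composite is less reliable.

Var(sum) = 2 + 1.28 = 3.28; true-score variance = 1.38 + 1.28 = 2.66; composite reliability = 0.8110.
Max component reliability = 0.6900.
Difference = 0.8110 − 0.6900 = 0.121.

0.121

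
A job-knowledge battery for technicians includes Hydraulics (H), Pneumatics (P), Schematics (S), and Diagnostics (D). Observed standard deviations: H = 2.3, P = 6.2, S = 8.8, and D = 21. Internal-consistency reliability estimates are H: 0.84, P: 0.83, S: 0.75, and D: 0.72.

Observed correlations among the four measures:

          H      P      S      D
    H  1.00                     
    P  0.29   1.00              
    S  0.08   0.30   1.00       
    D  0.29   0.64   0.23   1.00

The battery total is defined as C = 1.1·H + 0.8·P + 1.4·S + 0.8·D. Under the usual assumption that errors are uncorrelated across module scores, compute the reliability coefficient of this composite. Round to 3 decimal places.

Var(C) = 1.1²·2.3² + 0.8²·6.2² + 1.4²·8.8² + 0.8²·21² + 2·[0.88·2.3·6.2·0.29 + 1.54·2.3·8.8·0.08 + 0.88·2.3·21·0.29 + 1.12·6.2·8.8·0.30 + 0.64·6.2·21·0.64 + 1.12·8.8·21·0.23] = 465.025 + 275.451 = 740.476.
Because errors are independent across components, Cov(Tᵢ,Tⱼ) = Cov(Xᵢ,Xⱼ); the off-diagonal part of the true-score variance is the same as above.
True-score variance = [1.1²·2.3²·0.84 + 0.8²·6.2²·0.83 + 1.4²·8.8²·0.75 + 0.8²·21²·0.72] + 275.451 = 342.846 + 275.451 = 618.297.
Reliability = 618.297 / 740.476 = 0.835.

0.835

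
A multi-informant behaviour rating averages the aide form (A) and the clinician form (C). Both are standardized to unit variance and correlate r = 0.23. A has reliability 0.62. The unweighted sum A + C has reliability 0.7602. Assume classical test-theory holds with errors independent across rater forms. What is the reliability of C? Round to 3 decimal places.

0.790

Var(A+C) = 2 + 2·0.23 = 2.460.
True-score variance = ρ_A + ρ_C + 2·0.23, so 0.7602 = (0.62 + ρ_C + 0.46) / 2.460.
ρ_C = 0.7602·2.460 − 0.62 − 0.46 = 0.790.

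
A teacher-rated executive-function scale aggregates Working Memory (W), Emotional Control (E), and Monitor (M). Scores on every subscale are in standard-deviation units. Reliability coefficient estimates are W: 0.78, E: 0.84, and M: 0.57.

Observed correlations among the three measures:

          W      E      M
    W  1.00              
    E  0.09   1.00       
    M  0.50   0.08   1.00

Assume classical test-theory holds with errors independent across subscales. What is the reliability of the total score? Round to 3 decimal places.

0.813

Var(W+E+M) = 3 + 2·[0.09 + 0.50 + 0.08] = 3 + 1.34 = 4.34.
Because errors are independent across components, Cov(Tᵢ,Tⱼ) = Cov(Xᵢ,Xⱼ); the off-diagonal part of the true-score variance is the same as above.
True-score variance = [0.78 + 0.84 + 0.57] + 1.34 = 2.19 + 1.34 = 3.53.
Reliability = 3.53 / 4.34 = 0.813.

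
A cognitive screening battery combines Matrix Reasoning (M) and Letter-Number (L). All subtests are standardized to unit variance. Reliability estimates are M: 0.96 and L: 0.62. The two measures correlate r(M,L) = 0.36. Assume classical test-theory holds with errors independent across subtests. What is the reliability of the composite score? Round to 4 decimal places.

Var(M+L) = 2 + 2·[0.36] = 2 + 0.72 = 2.72.
Under uncorrelated errors the observed covariances equal the true-score covariances, so only the own-variance terms attenuate.
True-score variance = [0.96 + 0.62] + 0.72 = 1.58 + 0.72 = 2.3.
Reliability = 2.3 / 2.72 = 0.8456.

0.8456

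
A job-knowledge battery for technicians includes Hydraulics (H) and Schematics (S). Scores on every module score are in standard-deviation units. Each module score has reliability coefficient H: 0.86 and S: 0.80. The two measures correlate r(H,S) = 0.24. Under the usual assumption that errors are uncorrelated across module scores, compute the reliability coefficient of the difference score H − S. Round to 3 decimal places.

0.776

Var(H−S) = 1 + 1 − 2·0.24 = 2 − 0.48 = 1.52.
Because errors are independent across components, Cov(Tᵢ,Tⱼ) = Cov(Xᵢ,Xⱼ); the off-diagonal part of the true-score variance is the same as above.
True-score variance = [0.86 + 0.80] − 0.48 = 1.66 − 0.48 = 1.18.
Reliability = 1.18 / 1.52 = 0.776.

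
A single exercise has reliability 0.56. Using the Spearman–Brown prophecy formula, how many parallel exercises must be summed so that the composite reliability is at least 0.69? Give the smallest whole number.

2

k ≥ ρ*(1−ρ₁)/(ρ₁(1−ρ*)) = 0.69·0.44 / (0.56·0.31) = 1.749.
Smallest integer k = 2.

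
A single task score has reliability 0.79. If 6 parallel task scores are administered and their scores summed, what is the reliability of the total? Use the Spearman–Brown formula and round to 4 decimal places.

0.9576

ρ_k = kρ / (1 + (k−1)ρ) = 6·0.79 / (1 + 5·0.79) = 4.740 / 4.950 = 0.9576.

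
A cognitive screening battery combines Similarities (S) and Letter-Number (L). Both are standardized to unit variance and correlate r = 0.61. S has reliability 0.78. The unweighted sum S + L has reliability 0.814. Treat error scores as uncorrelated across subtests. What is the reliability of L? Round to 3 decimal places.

Var(S+L) = 2 + 2·0.61 = 3.220.
True-score variance = ρ_S + ρ_L + 2·0.61, so 0.814 = (0.78 + ρ_L + 1.22) / 3.220.
ρ_L = 0.814·3.220 − 0.78 − 1.22 = 0.621.

0.621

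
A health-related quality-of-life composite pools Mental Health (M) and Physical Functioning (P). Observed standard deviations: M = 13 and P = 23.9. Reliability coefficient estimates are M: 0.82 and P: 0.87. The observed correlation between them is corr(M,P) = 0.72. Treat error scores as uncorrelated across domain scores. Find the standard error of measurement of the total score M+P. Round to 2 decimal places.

Var(total) = 740.21 + 447.408 = 1187.62.
True-score variance = 635.533 + 447.408 = 1082.94, so reliability = 0.9119.
Error variance = 1187.62 − 1082.94 = 104.677; SEM = √104.677 = 10.23.

10.23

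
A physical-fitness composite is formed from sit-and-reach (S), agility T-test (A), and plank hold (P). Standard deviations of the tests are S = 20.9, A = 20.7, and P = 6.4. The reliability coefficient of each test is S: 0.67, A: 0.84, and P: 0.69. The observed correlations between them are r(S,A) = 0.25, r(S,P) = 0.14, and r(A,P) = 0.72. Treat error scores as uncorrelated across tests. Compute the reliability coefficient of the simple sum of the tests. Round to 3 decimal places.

Var(S+A+P) = 20.9² + 20.7² + 6.4² + 2·[20.9·20.7·0.25 + 20.9·6.4·0.14 + 20.7·6.4·0.72] = 906.26 + 444.539 = 1350.8.
Because errors are independent across components, Cov(Tᵢ,Tⱼ) = Cov(Xᵢ,Xⱼ); the off-diagonal part of the true-score variance is the same as above.
True-score variance = [20.9²·0.67 + 20.7²·0.84 + 6.4²·0.69] + 444.539 = 680.857 + 444.539 = 1125.4.
Reliability = 1125.4 / 1350.8 = 0.833.

0.833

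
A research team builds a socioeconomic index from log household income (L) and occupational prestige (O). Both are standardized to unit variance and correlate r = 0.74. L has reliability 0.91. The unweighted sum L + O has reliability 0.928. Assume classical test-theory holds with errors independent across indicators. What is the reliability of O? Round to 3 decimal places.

0.839

Var(L+O) = 2 + 2·0.74 = 3.480.
True-score variance = ρ_L + ρ_O + 2·0.74, so 0.928 = (0.91 + ρ_O + 1.48) / 3.480.
ρ_O = 0.928·3.480 − 0.91 − 1.48 = 0.839.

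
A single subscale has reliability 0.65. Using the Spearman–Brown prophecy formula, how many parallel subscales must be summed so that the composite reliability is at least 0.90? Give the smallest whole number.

5

k ≥ ρ*(1−ρ₁)/(ρ₁(1−ρ*)) = 0.90·0.35 / (0.65·0.10) = 4.846.
Smallest integer k = 5.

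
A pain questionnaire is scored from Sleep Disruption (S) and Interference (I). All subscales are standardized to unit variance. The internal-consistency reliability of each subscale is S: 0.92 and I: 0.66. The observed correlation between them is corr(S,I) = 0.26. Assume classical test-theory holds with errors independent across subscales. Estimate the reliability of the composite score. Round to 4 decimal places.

0.8333

Var(S+I) = 2 + 2·[0.26] = 2 + 0.52 = 2.52.
Because errors are independent across components, Cov(Tᵢ,Tⱼ) = Cov(Xᵢ,Xⱼ); the off-diagonal part of the true-score variance is the same as above.
True-score variance = [0.92 + 0.66] + 0.52 = 1.58 + 0.52 = 2.1.
Reliability = 2.1 / 2.52 = 0.8333.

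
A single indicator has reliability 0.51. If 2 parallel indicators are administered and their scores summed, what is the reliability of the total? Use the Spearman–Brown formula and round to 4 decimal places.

ρ_k = kρ / (1 + (k−1)ρ) = 2·0.51 / (1 + 1·0.51) = 1.020 / 1.510 = 0.6755.

0.6755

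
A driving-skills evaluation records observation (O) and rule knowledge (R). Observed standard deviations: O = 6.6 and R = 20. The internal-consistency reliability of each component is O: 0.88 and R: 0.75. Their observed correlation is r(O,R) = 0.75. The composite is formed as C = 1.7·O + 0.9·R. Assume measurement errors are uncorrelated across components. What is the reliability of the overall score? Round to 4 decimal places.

Var(C) = 1.7²·6.6² + 0.9²·20² + 2·[1.53·6.6·20·0.75] = 449.888 + 302.94 = 752.828.
Under uncorrelated errors the observed covariances equal the true-score covariances, so only the own-variance terms attenuate.
True-score variance = [1.7²·6.6²·0.88 + 0.9²·20²·0.75] + 302.94 = 353.782 + 302.94 = 656.722.
Reliability = 656.722 / 752.828 = 0.8723.

0.8723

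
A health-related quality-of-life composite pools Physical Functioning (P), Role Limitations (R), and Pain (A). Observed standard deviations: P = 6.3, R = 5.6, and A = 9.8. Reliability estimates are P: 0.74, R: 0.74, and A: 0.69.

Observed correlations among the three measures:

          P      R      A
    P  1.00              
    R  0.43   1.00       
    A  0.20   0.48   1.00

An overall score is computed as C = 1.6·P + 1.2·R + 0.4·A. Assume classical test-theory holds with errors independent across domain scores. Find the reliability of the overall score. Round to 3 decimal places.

0.836

Var(C) = 1.6²·6.3² + 1.2²·5.6² + 0.4²·9.8² + 2·[1.92·6.3·5.6·0.43 + 0.64·6.3·9.8·0.20 + 0.48·5.6·9.8·0.48] = 162.131 + 99.3485 = 261.48.
With uncorrelated errors the cross-covariances are all true-score covariance, so they carry over unchanged; only the diagonal terms shrink to ρᵢσᵢ².
True-score variance = [1.6²·6.3²·0.74 + 1.2²·5.6²·0.74 + 0.4²·9.8²·0.69] + 99.3485 = 119.209 + 99.3485 = 218.557.
Reliability = 218.557 / 261.48 = 0.836.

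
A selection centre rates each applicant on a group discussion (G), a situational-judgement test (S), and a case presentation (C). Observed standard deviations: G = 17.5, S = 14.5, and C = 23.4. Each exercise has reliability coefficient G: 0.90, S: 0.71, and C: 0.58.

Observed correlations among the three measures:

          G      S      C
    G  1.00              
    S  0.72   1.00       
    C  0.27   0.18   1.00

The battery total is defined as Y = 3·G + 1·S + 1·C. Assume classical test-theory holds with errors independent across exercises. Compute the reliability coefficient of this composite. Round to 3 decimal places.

0.895

Var(Y) = 3²·17.5² + 14.5² + 23.4² + 2·[3·17.5·14.5·0.72 + 3·17.5·23.4·0.27 + 14.5·23.4·0.18] = 3514.06 + 1881.74 = 5395.8.
With uncorrelated errors the cross-covariances are all true-score covariance, so they carry over unchanged; only the diagonal terms shrink to ρᵢσᵢ².
True-score variance = [3²·17.5²·0.90 + 14.5²·0.71 + 23.4²·0.58] + 1881.74 = 2947.49 + 1881.74 = 4829.23.
Reliability = 4829.23 / 5395.8 = 0.895.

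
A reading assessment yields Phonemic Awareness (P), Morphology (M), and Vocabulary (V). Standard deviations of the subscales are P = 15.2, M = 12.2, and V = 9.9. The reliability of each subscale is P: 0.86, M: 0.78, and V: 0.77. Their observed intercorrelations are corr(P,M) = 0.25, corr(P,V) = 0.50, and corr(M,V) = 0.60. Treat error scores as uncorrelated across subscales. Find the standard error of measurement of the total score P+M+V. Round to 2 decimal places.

9.36

Var(total) = 477.89 + 388.136 = 866.026.
True-score variance = 390.257 + 388.136 = 778.393, so reliability = 0.8988.
Error variance = 866.026 − 778.393 = 87.6327; SEM = √87.6327 = 9.36.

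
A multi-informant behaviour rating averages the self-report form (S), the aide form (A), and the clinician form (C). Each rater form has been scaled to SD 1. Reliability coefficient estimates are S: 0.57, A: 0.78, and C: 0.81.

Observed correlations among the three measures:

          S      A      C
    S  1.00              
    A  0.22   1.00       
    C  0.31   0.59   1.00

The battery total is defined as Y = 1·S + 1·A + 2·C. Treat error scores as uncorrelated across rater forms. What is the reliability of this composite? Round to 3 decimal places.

Var(Y) = 1 + 1 + 2² + 2·[0.22 + 2·0.31 + 2·0.59] = 6 + 4.04 = 10.04.
Because errors are independent across components, Cov(Tᵢ,Tⱼ) = Cov(Xᵢ,Xⱼ); the off-diagonal part of the true-score variance is the same as above.
True-score variance = [0.57 + 0.78 + 2²·0.81] + 4.04 = 4.59 + 4.04 = 8.63.
Reliability = 8.63 / 10.04 = 0.860.

0.860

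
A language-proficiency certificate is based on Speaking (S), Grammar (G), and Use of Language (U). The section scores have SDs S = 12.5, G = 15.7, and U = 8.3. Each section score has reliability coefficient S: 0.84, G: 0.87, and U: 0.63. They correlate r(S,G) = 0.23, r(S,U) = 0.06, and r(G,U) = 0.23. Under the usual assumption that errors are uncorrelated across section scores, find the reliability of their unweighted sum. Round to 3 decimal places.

Var(S+G+U) = 12.5² + 15.7² + 8.3² + 2·[12.5·15.7·0.23 + 12.5·8.3·0.06 + 15.7·8.3·0.23] = 471.63 + 162.668 = 634.298.
Under uncorrelated errors the observed covariances equal the true-score covariances, so only the own-variance terms attenuate.
True-score variance = [12.5²·0.84 + 15.7²·0.87 + 8.3²·0.63] + 162.668 = 389.097 + 162.668 = 551.765.
Reliability = 551.765 / 634.298 = 0.870.

0.870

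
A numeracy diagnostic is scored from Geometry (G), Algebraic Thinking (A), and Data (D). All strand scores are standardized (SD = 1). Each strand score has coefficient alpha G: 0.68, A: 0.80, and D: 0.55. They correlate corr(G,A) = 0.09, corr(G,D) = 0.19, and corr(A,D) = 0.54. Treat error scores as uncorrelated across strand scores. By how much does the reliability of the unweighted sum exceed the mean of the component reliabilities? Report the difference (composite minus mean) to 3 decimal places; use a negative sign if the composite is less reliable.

Var(sum) = 3 + 1.64 = 4.64; true-score variance = 2.03 + 1.64 = 3.67; composite reliability = 0.7909.
Mean component reliability = 0.6767.
Difference = 0.7909 − 0.6767 = 0.114.

0.114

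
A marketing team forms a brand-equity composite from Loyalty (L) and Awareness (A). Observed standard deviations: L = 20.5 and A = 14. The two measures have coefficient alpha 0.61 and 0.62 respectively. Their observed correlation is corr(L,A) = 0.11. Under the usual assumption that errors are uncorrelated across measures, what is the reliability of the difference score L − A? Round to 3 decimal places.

Var(L−A) = 20.5² + 14² − 2·20.5·14·0.11 = 616.25 − 63.14 = 553.11.
Because errors are independent across components, Cov(Tᵢ,Tⱼ) = Cov(Xᵢ,Xⱼ); the off-diagonal part of the true-score variance is the same as above.
True-score variance = [20.5²·0.61 + 14²·0.62] − 63.14 = 377.873 − 63.14 = 314.733.
Reliability = 314.733 / 553.11 = 0.569.

0.569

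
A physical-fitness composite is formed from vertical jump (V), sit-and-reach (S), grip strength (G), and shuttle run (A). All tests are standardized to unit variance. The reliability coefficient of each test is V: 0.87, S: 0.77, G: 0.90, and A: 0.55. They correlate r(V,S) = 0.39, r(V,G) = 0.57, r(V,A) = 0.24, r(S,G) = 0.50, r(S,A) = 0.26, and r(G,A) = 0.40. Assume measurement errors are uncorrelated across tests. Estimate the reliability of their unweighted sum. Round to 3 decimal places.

0.896

Var(V+S+G+A) = 4 + 2·[0.39 + 0.57 + 0.24 + 0.50 + 0.26 + 0.40] = 4 + 4.72 = 8.72.
Under uncorrelated errors the observed covariances equal the true-score covariances, so only the own-variance terms attenuate.
True-score variance = [0.87 + 0.77 + 0.90 + 0.55] + 4.72 = 3.09 + 4.72 = 7.81.
Reliability = 7.81 / 8.72 = 0.896.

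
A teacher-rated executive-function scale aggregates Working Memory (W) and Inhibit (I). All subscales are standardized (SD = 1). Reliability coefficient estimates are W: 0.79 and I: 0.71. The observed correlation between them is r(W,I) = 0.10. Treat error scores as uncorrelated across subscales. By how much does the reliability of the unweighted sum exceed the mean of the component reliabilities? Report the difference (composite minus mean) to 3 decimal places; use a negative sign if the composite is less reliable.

0.023

Var(sum) = 2 + 0.2 = 2.2; true-score variance = 1.5 + 0.2 = 1.7; composite reliability = 0.7727.
Mean component reliability = 0.7500.
Difference = 0.7727 − 0.7500 = 0.023.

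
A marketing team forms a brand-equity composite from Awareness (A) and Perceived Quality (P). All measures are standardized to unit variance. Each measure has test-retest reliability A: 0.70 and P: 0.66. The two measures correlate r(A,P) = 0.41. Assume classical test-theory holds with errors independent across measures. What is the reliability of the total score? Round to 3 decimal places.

Var(A+P) = 2 + 2·[0.41] = 2 + 0.82 = 2.82.
With uncorrelated errors the cross-covariances are all true-score covariance, so they carry over unchanged; only the diagonal terms shrink to ρᵢσᵢ².
True-score variance = [0.70 + 0.66] + 0.82 = 1.36 + 0.82 = 2.18.
Reliability = 2.18 / 2.82 = 0.773.

0.773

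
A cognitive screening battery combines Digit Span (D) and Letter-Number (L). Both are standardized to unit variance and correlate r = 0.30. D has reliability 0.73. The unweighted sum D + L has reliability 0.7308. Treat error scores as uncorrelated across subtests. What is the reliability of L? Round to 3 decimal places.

0.570

Var(D+L) = 2 + 2·0.30 = 2.600.
True-score variance = ρ_D + ρ_L + 2·0.30, so 0.7308 = (0.73 + ρ_L + 0.60) / 2.600.
ρ_L = 0.7308·2.600 − 0.73 − 0.60 = 0.570.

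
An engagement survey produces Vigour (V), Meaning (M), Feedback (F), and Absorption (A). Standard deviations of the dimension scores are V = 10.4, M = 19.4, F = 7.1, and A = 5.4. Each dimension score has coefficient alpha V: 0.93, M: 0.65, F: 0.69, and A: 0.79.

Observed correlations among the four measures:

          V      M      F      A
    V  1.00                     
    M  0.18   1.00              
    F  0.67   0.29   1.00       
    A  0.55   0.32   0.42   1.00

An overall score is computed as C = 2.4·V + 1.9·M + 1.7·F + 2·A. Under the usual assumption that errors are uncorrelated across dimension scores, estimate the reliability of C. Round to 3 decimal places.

Var(C) = 2.4²·10.4² + 1.9²·19.4² + 1.7²·7.1² + 2²·5.4² + 2·[4.56·10.4·19.4·0.18 + 4.08·10.4·7.1·0.67 + 4.8·10.4·5.4·0.55 + 3.23·19.4·7.1·0.29 + 3.8·19.4·5.4·0.32 + 3.4·7.1·5.4·0.42] = 2243.99 + 1653.75 = 3897.74.
Under uncorrelated errors the observed covariances equal the true-score covariances, so only the own-variance terms attenuate.
True-score variance = [2.4²·10.4²·0.93 + 1.9²·19.4²·0.65 + 1.7²·7.1²·0.69 + 2²·5.4²·0.79] + 1653.75 = 1655.19 + 1653.75 = 3308.94.
Reliability = 3308.94 / 3897.74 = 0.849.

0.849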